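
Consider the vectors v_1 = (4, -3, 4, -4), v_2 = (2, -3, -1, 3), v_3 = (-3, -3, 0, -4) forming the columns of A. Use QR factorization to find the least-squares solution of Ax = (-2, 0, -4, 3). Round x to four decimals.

v_1 = (4, -3, 4, -4); ‖v_1‖ = 7.5498, so e_1 = (0.5298, -0.3974, 0.5298, -0.5298).
e_1·v_2 = 0.5298·2 + (-0.3974)·(-3) + 0.5298·(-1) + (-0.5298)·3 = 0.1325.
u_2 = v_2 − 0.1325·e_1 = (1.9298, -2.9474, -1.0702, 3.0702).
‖u_2‖ = 4.7940, so e_2 = (0.4025, -0.6148, -0.2232, 0.6404).
e_1·v_3 = 0.5298·(-3) + (-0.3974)·(-3) + 0.5298·0 + (-0.5298)·(-4) = 1.7219; e_2·v_3 = 0.4025·(-3) + (-0.6148)·(-3) + (-0.2232)·0 + 0.6404·(-4) = -1.9249.
u_3 = v_3 − 1.7219·e_1 + 1.9249·e_2 = (-3.1374, -3.4992, -1.3420, -1.8550).
‖u_3‖ = 5.2278, so e_3 = (-0.6001, -0.6694, -0.2567, -0.3548).
Qᵀb = (-4.7683, 2.0091, 1.1626).
Back-substitute: x_3 = 1.1626/5.2278 = 0.2224.
x_2 = (2.0091 + 1.9249·0.2224)/4.7940 = 0.5084.
x_1 = (-4.7683 − 0.1325·0.5084 − 1.7219·0.2224)/7.5498 = -0.6912.

x = (-0.6912, 0.5084, 0.2224)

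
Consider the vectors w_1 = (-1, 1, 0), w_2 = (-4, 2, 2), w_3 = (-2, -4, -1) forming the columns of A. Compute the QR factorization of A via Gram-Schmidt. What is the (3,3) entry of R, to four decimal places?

r_{33} = 4.0415

w_1 = (-1, 1, 0); ‖w_1‖ = 1.4142, so e_1 = (-0.7071, 0.7071, 0.0000).
e_1·w_2 = (-0.7071)·(-4) + 0.7071·2 + 0.0000·2 = 4.2426.
u_2 = w_2 − 4.2426·e_1 = (-1.0000, -1.0000, 2.0000).
‖u_2‖ = 2.4495, so e_2 = (-0.4082, -0.4082, 0.8165).
e_1·w_3 = (-0.7071)·(-2) + 0.7071·(-4) + 0.0000·(-1) = -1.4142; e_2·w_3 = (-0.4082)·(-2) + (-0.4082)·(-4) + 0.8165·(-1) = 1.6330.
u_3 = w_3 + 1.4142·e_1 − 1.6330·e_2 = (-2.3333, -2.3333, -2.3333).
r_{33} = ‖u_3‖ = 4.0415.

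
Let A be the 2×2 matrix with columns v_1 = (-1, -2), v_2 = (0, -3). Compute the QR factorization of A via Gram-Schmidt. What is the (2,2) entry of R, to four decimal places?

v_1 = (-1, -2); ‖v_1‖ = 2.2361, so e_1 = (-0.4472, -0.8944).
e_1·v_2 = (-0.4472)·0 + (-0.8944)·(-3) = 2.6833.
u_2 = v_2 − 2.6833·e_1 = (1.2000, -0.6000).
r_{22} = ‖u_2‖ = 1.3416.

r_{22} = 1.3416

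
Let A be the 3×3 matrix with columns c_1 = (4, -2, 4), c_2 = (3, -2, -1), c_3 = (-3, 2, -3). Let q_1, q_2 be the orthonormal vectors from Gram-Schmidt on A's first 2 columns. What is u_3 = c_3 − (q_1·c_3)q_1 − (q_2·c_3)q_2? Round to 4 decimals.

c_1 = (4, -2, 4); ‖c_1‖ = 6.0000, so q_1 = (0.6667, -0.3333, 0.6667).
q_1·c_2 = 0.6667·3 + (-0.3333)·(-2) + 0.6667·(-1) = 2.0000.
u_2 = c_2 − 2.0000·q_1 = (1.6667, -1.3333, -2.3333).
‖u_2‖ = 3.1623, so q_2 = (0.5270, -0.4216, -0.7379).
q_1·c_3 = 0.6667·(-3) + (-0.3333)·2 + 0.6667·(-3) = -4.6667; q_2·c_3 = 0.5270·(-3) + (-0.4216)·2 + (-0.7379)·(-3) = -0.2108.
u_3 = c_3 + 4.6667·q_1 + 0.2108·q_2 = (0.2222, 0.3556, -0.0444).

u_3 = (0.2222, 0.3556, -0.0444)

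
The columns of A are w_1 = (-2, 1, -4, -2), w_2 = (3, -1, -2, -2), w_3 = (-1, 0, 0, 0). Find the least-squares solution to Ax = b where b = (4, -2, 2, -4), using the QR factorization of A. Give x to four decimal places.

x = (-1.2353, 2.1765, 5.0000)

w_1 = (-2, 1, -4, -2); ‖w_1‖ = 5.0000, so e_1 = (-0.4000, 0.2000, -0.8000, -0.4000).
e_1·w_2 = (-0.4000)·3 + 0.2000·(-1) + (-0.8000)·(-2) + (-0.4000)·(-2) = 1.0000.
u_2 = w_2 − 1.0000·e_1 = (3.4000, -1.2000, -1.2000, -1.6000).
‖u_2‖ = 4.1231, so e_2 = (0.8246, -0.2910, -0.2910, -0.3881).
e_1·w_3 = (-0.4000)·(-1) + 0.2000·0 + (-0.8000)·0 + (-0.4000)·0 = 0.4000; e_2·w_3 = 0.8246·(-1) + (-0.2910)·0 + (-0.2910)·0 + (-0.3881)·0 = -0.8246.
u_3 = w_3 − 0.4000·e_1 + 0.8246·e_2 = (-0.1600, -0.3200, 0.0800, -0.1600).
‖u_3‖ = 0.4000, so e_3 = (-0.4000, -0.8000, 0.2000, -0.4000).
Qᵀb = (-2.0000, 4.8507, 2.0000).
Back-substitute: x_3 = 2.0000/0.4000 = 5.0000.
x_2 = (4.8507 + 0.8246·5.0000)/4.1231 = 2.1765.
x_1 = (-2.0000 − 1.0000·2.1765 − 0.4000·5.0000)/5.0000 = -1.2353.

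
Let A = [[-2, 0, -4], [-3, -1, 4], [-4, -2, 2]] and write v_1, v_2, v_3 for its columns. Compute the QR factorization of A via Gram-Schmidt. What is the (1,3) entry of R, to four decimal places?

r_{13} = -2.2283

v_1 = (-2, -3, -4); ‖v_1‖ = 5.3852, so q_1 = (-0.3714, -0.5571, -0.7428).
r_{13} = q_1·v_3 = -2.2283.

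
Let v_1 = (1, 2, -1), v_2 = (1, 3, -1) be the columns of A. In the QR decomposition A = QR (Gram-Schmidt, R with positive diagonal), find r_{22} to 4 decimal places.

v_1 = (1, 2, -1); ‖v_1‖ = 2.4495, so e_1 = (0.4082, 0.8165, -0.4082).
e_1·v_2 = 0.4082·1 + 0.8165·3 + (-0.4082)·(-1) = 3.2660.
u_2 = v_2 − 3.2660·e_1 = (-0.3333, 0.3333, 0.3333).
r_{22} = ‖u_2‖ = 0.5774.

r_{22} = 0.5774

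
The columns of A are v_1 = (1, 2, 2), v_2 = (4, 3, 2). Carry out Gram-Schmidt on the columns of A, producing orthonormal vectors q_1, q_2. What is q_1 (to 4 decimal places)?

q_1 = (0.3333, 0.6667, 0.6667)

q_1 = v_1/‖v_1‖ = (1, 2, 2)/3.0000 = (0.3333, 0.6667, 0.6667).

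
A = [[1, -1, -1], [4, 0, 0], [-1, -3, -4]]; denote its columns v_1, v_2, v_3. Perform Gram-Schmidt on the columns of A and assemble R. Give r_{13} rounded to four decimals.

r_{13} = 0.7071

e_1 = v_1/‖v_1‖ = (1, 4, -1)/4.2426 = (0.2357, 0.9428, -0.2357).
r_{13} = e_1·v_3 = 0.7071.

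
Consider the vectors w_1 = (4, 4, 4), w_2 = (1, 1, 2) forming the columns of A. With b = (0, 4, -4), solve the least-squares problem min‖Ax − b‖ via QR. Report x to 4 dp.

w_1 = (4, 4, 4); ‖w_1‖ = 6.9282, so e_1 = (0.5774, 0.5774, 0.5774).
e_1·w_2 = 0.5774·1 + 0.5774·1 + 0.5774·2 = 2.3094.
u_2 = w_2 − 2.3094·e_1 = (-0.3333, -0.3333, 0.6667).
‖u_2‖ = 0.8165, so e_2 = (-0.4082, -0.4082, 0.8165).
Qᵀb = (0.0000, -4.8990).
Back-substitute: x_2 = -4.8990/0.8165 = -6.0000.
x_1 = (0.0000 − 2.3094·(-6.0000))/6.9282 = 2.0000.

x = (2.0000, -6.0000)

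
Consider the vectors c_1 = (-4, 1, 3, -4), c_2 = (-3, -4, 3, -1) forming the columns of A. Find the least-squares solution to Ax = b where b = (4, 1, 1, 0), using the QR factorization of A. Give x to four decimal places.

x = (-0.1429, -0.2857)

c_1 = (-4, 1, 3, -4); ‖c_1‖ = 6.4807, so q_1 = (-0.6172, 0.1543, 0.4629, -0.6172).
q_1·c_2 = (-0.6172)·(-3) + 0.1543·(-4) + 0.4629·3 + (-0.6172)·(-1) = 3.2404.
u_2 = c_2 − 3.2404·q_1 = (-1.0000, -4.5000, 1.5000, 1.0000).
‖u_2‖ = 4.9497, so q_2 = (-0.2020, -0.9091, 0.3030, 0.2020).
Qᵀb = (-1.8516, -1.4142).
Back-substitute: x_2 = -1.4142/4.9497 = -0.2857.
x_1 = (-1.8516 − 3.2404·(-0.2857))/6.4807 = -0.1429.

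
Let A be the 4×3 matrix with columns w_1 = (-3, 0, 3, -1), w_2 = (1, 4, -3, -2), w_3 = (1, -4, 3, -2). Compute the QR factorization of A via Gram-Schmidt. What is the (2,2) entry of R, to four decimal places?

r_{22} = 4.9736

e_1 = w_1/‖w_1‖ = (-3, 0, 3, -1)/4.3589 = (-0.6882, 0.0000, 0.6882, -0.2294).
r_{12} = e_1·w_2 = -2.2942.
u_2 = w_2 + 2.2942·e_1 = (-0.5789, 4.0000, -1.4211, -2.5263).
r_{22} = ‖u_2‖ = 4.9736.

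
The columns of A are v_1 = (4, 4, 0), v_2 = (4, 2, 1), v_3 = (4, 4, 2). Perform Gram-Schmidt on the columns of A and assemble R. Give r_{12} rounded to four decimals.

r_{12} = 4.2426

v_1 = (4, 4, 0); ‖v_1‖ = 5.6569, so q_1 = (0.7071, 0.7071, 0.0000).
r_{12} = q_1·v_2 = 4.2426.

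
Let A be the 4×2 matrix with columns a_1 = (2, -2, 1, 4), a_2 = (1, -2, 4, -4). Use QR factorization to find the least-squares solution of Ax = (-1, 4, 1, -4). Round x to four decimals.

a_1 = (2, -2, 1, 4); ‖a_1‖ = 5.0000, so e_1 = (0.4000, -0.4000, 0.2000, 0.8000).
e_1·a_2 = 0.4000·1 + (-0.4000)·(-2) + 0.2000·4 + 0.8000·(-4) = -1.2000.
u_2 = a_2 + 1.2000·e_1 = (1.4800, -2.4800, 4.2400, -3.0400).
‖u_2‖ = 5.9632, so e_2 = (0.2482, -0.4159, 0.7110, -0.5098).
Qᵀb = (-5.0000, 0.8385).
Back-substitute: x_2 = 0.8385/5.9632 = 0.1406.
x_1 = (-5.0000 + 1.2000·0.1406)/5.0000 = -0.9663.

x = (-0.9663, 0.1406)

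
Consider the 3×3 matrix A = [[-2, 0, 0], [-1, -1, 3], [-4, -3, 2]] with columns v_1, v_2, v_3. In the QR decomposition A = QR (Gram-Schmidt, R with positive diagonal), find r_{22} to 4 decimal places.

r_{22} = 1.3973

q_1 = v_1/‖v_1‖ = (-2, -1, -4)/4.5826 = (-0.4364, -0.2182, -0.8729).
r_{12} = q_1·v_2 = 2.8368.
u_2 = v_2 − 2.8368·q_1 = (1.2381, -0.3810, -0.5238).
r_{22} = ‖u_2‖ = 1.3973.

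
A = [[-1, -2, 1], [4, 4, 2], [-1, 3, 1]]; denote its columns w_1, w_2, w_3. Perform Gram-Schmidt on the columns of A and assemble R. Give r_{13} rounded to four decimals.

w_1 = (-1, 4, -1); ‖w_1‖ = 4.2426, so q_1 = (-0.2357, 0.9428, -0.2357).
r_{13} = q_1·w_3 = 1.4142.

r_{13} = 1.4142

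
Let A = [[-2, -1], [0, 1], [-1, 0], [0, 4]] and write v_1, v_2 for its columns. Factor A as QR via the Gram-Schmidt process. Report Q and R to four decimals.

Q = [[-0.8944, -0.0482], [0.0000, 0.2411], [-0.4472, 0.0964], [0.0000, 0.9645]], R = [[2.2361, 0.8944], [0.0000, 4.1473]]

e_1 = v_1/‖v_1‖ = (-2, 0, -1, 0)/2.2361 = (-0.8944, 0.0000, -0.4472, 0.0000).
r_{12} = e_1·v_2 = 0.8944.
u_2 = v_2 − 0.8944·e_1 = (-0.2000, 1.0000, 0.4000, 4.0000).
‖u_2‖ = 4.1473, so e_2 = (-0.0482, 0.2411, 0.0964, 0.9645).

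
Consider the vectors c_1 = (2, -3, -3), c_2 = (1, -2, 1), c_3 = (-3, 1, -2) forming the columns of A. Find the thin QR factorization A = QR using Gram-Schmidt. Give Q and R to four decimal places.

Q = [[0.4264, 0.2473, -0.8701], [-0.6396, -0.5977, -0.4834], [-0.6396, 0.7626, -0.0967]], R = [[4.6904, 1.0660, -0.6396], [0.0000, 2.2054, -2.8649], [0.0000, 0.0000, 2.3202]]

c_1 = (2, -3, -3); ‖c_1‖ = 4.6904, so q_1 = (0.4264, -0.6396, -0.6396).
q_1·c_2 = 0.4264·1 + (-0.6396)·(-2) + (-0.6396)·1 = 1.0660.
u_2 = c_2 − 1.0660·q_1 = (0.5455, -1.3182, 1.6818).
‖u_2‖ = 2.2054, so q_2 = (0.2473, -0.5977, 0.7626).
q_1·c_3 = 0.4264·(-3) + (-0.6396)·1 + (-0.6396)·(-2) = -0.6396; q_2·c_3 = 0.2473·(-3) + (-0.5977)·1 + 0.7626·(-2) = -2.8649.
u_3 = c_3 + 0.6396·q_1 + 2.8649·q_2 = (-2.0187, -1.1215, -0.2243).
‖u_3‖ = 2.3202, so q_3 = (-0.8701, -0.4834, -0.0967).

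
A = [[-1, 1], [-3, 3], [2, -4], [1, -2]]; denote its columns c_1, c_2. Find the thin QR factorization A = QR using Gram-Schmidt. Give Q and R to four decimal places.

c_1 = (-1, -3, 2, 1); ‖c_1‖ = 3.8730, so e_1 = (-0.2582, -0.7746, 0.5164, 0.2582).
e_1·c_2 = (-0.2582)·1 + (-0.7746)·3 + 0.5164·(-4) + 0.2582·(-2) = -5.1640.
u_2 = c_2 + 5.1640·e_1 = (-0.3333, -1.0000, -1.3333, -0.6667).
‖u_2‖ = 1.8257, so e_2 = (-0.1826, -0.5477, -0.7303, -0.3651).

Q = [[-0.2582, -0.1826], [-0.7746, -0.5477], [0.5164, -0.7303], [0.2582, -0.3651]], R = [[3.8730, -5.1640], [0.0000, 1.8257]]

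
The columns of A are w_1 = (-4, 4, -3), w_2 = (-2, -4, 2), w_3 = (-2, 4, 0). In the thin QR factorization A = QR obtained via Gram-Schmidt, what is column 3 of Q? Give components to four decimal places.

q_3 = (-0.1425, 0.4987, 0.8550)

q_1 = w_1/‖w_1‖ = (-4, 4, -3)/6.4031 = (-0.6247, 0.6247, -0.4685).
r_{12} = q_1·w_2 = -2.1864.
u_2 = w_2 + 2.1864·q_1 = (-3.3659, -2.6341, 0.9756).
‖u_2‖ = 4.3840, so q_2 = (-0.7678, -0.6009, 0.2225).
r_{13} = q_1·w_3 = 3.7482; r_{23} = q_2·w_3 = -0.8679.
u_3 = w_3 − 3.7482·q_1 + 0.8679·q_2 = (-0.3249, 1.1371, 1.9492).
‖u_3‖ = 2.2799, so q_3 = (-0.1425, 0.4987, 0.8550).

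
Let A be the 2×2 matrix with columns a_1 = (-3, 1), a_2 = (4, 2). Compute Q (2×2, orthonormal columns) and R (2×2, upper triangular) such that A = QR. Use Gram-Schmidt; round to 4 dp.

Q = [[-0.9487, 0.3162], [0.3162, 0.9487]], R = [[3.1623, -3.1623], [0.0000, 3.1623]]

a_1 = (-3, 1); ‖a_1‖ = 3.1623, so q_1 = (-0.9487, 0.3162).
q_1·a_2 = (-0.9487)·4 + 0.3162·2 = -3.1623.
u_2 = a_2 + 3.1623·q_1 = (1.0000, 3.0000).
‖u_2‖ = 3.1623, so q_2 = (0.3162, 0.9487).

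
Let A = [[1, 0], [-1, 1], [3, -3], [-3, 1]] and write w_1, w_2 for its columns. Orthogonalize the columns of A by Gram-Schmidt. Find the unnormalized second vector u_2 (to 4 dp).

u_2 = (0.6500, 0.3500, -1.0500, -0.9500)

w_1 = (1, -1, 3, -3); ‖w_1‖ = 4.4721, so e_1 = (0.2236, -0.2236, 0.6708, -0.6708).
e_1·w_2 = 0.2236·0 + (-0.2236)·1 + 0.6708·(-3) + (-0.6708)·1 = -2.9069.
u_2 = w_2 + 2.9069·e_1 = (0.6500, 0.3500, -1.0500, -0.9500).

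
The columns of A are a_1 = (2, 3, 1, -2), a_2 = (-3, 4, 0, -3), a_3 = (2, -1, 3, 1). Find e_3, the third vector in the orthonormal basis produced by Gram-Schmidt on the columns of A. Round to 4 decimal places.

a_1 = (2, 3, 1, -2); ‖a_1‖ = 4.2426, so e_1 = (0.4714, 0.7071, 0.2357, -0.4714).
e_1·a_2 = 0.4714·(-3) + 0.7071·4 + 0.2357·0 + (-0.4714)·(-3) = 2.8284.
u_2 = a_2 − 2.8284·e_1 = (-4.3333, 2.0000, -0.6667, -1.6667).
‖u_2‖ = 5.0990, so e_2 = (-0.8498, 0.3922, -0.1307, -0.3269).
e_1·a_3 = 0.4714·2 + 0.7071·(-1) + 0.2357·3 + (-0.4714)·1 = 0.4714; e_2·a_3 = (-0.8498)·2 + 0.3922·(-1) + (-0.1307)·3 + (-0.3269)·1 = -2.8110.
u_3 = a_3 − 0.4714·e_1 + 2.8110·e_2 = (-0.6111, -0.2308, 2.5214, 0.3034).
‖u_3‖ = 2.6222, so e_3 = (-0.2331, -0.0880, 0.9615, 0.1157).

e_3 = (-0.2331, -0.0880, 0.9615, 0.1157)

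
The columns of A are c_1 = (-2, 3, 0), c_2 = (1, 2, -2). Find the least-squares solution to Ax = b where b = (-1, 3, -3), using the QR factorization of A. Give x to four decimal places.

x = (0.5446, 0.9802)

e_1 = c_1/‖c_1‖ = (-2, 3, 0)/3.6056 = (-0.5547, 0.8321, 0.0000).
r_{12} = e_1·c_2 = 1.1094.
u_2 = c_2 − 1.1094·e_1 = (1.6154, 1.0769, -2.0000).
‖u_2‖ = 2.7873, so e_2 = (0.5795, 0.3864, -0.7175).
Qᵀb = (3.0509, 2.7321).
Back-substitute: x_2 = 2.7321/2.7873 = 0.9802.
x_1 = (3.0509 − 1.1094·0.9802)/3.6056 = 0.5446.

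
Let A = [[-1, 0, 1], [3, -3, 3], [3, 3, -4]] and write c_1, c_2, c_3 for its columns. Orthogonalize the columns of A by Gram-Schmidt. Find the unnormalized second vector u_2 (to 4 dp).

u_2 = (0.0000, -3.0000, 3.0000)

e_1 = c_1/‖c_1‖ = (-1, 3, 3)/4.3589 = (-0.2294, 0.6882, 0.6882).
r_{12} = e_1·c_2 = 0.0000.
u_2 = c_2 + 0.0000·e_1 = (0.0000, -3.0000, 3.0000).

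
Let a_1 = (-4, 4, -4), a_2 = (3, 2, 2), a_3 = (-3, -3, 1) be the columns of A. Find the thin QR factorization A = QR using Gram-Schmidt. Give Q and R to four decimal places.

Q = [[-0.5774, 0.5345, -0.6172], [0.5774, 0.8018, 0.1543], [-0.5774, 0.2673, 0.7715]], R = [[6.9282, -1.7321, -0.5774], [0.0000, 3.7417, -3.7417], [0.0000, 0.0000, 2.1602]]

e_1 = a_1/‖a_1‖ = (-4, 4, -4)/6.9282 = (-0.5774, 0.5774, -0.5774).
r_{12} = e_1·a_2 = -1.7321.
u_2 = a_2 + 1.7321·e_1 = (2.0000, 3.0000, 1.0000).
‖u_2‖ = 3.7417, so e_2 = (0.5345, 0.8018, 0.2673).
r_{13} = e_1·a_3 = -0.5774; r_{23} = e_2·a_3 = -3.7417.
u_3 = a_3 + 0.5774·e_1 + 3.7417·e_2 = (-1.3333, 0.3333, 1.6667).
‖u_3‖ = 2.1602, so e_3 = (-0.6172, 0.1543, 0.7715).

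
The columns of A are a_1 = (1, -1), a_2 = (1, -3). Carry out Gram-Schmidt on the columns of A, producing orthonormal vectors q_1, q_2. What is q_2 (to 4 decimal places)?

q_2 = (-0.7071, -0.7071)

a_1 = (1, -1); ‖a_1‖ = 1.4142, so q_1 = (0.7071, -0.7071).
q_1·a_2 = 0.7071·1 + (-0.7071)·(-3) = 2.8284.
u_2 = a_2 − 2.8284·q_1 = (-1.0000, -1.0000).
‖u_2‖ = 1.4142, so q_2 = (-0.7071, -0.7071).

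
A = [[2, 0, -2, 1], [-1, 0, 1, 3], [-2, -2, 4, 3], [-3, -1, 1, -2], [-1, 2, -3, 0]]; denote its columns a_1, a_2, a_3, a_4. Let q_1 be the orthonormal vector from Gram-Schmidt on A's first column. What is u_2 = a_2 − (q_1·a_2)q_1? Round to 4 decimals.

u_2 = (-0.5263, 0.2632, -1.4737, -0.2105, 2.2632)

q_1 = a_1/‖a_1‖ = (2, -1, -2, -3, -1)/4.3589 = (0.4588, -0.2294, -0.4588, -0.6882, -0.2294).
r_{12} = q_1·a_2 = 1.1471.
u_2 = a_2 − 1.1471·q_1 = (-0.5263, 0.2632, -1.4737, -0.2105, 2.2632).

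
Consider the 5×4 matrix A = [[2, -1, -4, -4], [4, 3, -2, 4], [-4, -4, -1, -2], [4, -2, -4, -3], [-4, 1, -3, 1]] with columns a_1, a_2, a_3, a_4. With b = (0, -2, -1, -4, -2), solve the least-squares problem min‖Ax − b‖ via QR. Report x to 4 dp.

x = (-0.1675, 0.7694, 0.7112, -0.7253)

a_1 = (2, 4, -4, 4, -4); ‖a_1‖ = 8.2462, so q_1 = (0.2425, 0.4851, -0.4851, 0.4851, -0.4851).
q_1·a_2 = 0.2425·(-1) + 0.4851·3 + (-0.4851)·(-4) + 0.4851·(-2) + (-0.4851)·1 = 1.6977.
u_2 = a_2 − 1.6977·q_1 = (-1.4118, 2.1765, -3.1765, -2.8235, 1.8235).
‖u_2‖ = 5.3026, so q_2 = (-0.2662, 0.4105, -0.5990, -0.5325, 0.3439).
q_1·a_3 = 0.2425·(-4) + 0.4851·(-2) + (-0.4851)·(-1) + 0.4851·(-4) + (-0.4851)·(-3) = -1.9403; q_2·a_3 = (-0.2662)·(-4) + 0.4105·(-2) + (-0.5990)·(-1) + (-0.5325)·(-4) + 0.3439·(-3) = 1.9413.
u_3 = a_3 + 1.9403·q_1 − 1.9413·q_2 = (-3.0126, -1.8556, -0.7782, -2.0251, -4.6088).
‖u_3‖ = 6.2021, so q_3 = (-0.4857, -0.2992, -0.1255, -0.3265, -0.7431).
q_1·a_4 = 0.2425·(-4) + 0.4851·4 + (-0.4851)·(-2) + 0.4851·(-3) + (-0.4851)·1 = 0.0000; q_2·a_4 = (-0.2662)·(-4) + 0.4105·4 + (-0.5990)·(-2) + (-0.5325)·(-3) + 0.3439·1 = 5.8462; q_3·a_4 = (-0.4857)·(-4) + (-0.2992)·4 + (-0.1255)·(-2) + (-0.3265)·(-3) + (-0.7431)·1 = 1.2335.
u_4 = a_4 + 0.0000·q_1 − 5.8462·q_2 − 1.2335·q_3 = (-1.8443, 1.9695, 1.6569, 0.5157, -0.0938).
‖u_4‖ = 3.2094, so q_4 = (-0.5747, 0.6137, 0.5163, 0.1607, -0.0292).
Qᵀb = (-1.4552, 1.2203, 3.5161, -2.3279).
Back-substitute: x_4 = -2.3279/3.2094 = -0.7253.
x_3 = (3.5161 − 1.2335·(-0.7253))/6.2021 = 0.7112.
x_2 = (1.2203 − 1.9413·0.7112 − 5.8462·(-0.7253))/5.3026 = 0.7694.
x_1 = (-1.4552 − 1.6977·0.7694 + 1.9403·0.7112 + 0.0000·(-0.7253))/8.2462 = -0.1675.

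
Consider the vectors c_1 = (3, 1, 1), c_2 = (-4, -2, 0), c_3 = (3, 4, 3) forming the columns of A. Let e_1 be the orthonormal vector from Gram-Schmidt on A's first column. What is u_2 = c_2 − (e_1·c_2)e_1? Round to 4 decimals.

c_1 = (3, 1, 1); ‖c_1‖ = 3.3166, so e_1 = (0.9045, 0.3015, 0.3015).
e_1·c_2 = 0.9045·(-4) + 0.3015·(-2) + 0.3015·0 = -4.2212.
u_2 = c_2 + 4.2212·e_1 = (-0.1818, -0.7273, 1.2727).

u_2 = (-0.1818, -0.7273, 1.2727)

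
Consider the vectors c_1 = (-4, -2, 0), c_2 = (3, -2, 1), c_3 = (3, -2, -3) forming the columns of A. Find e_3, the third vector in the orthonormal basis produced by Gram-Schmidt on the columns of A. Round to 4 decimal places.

c_1 = (-4, -2, 0); ‖c_1‖ = 4.4721, so e_1 = (-0.8944, -0.4472, 0.0000).
e_1·c_2 = (-0.8944)·3 + (-0.4472)·(-2) + 0.0000·1 = -1.7889.
u_2 = c_2 + 1.7889·e_1 = (1.4000, -2.8000, 1.0000).
‖u_2‖ = 3.2863, so e_2 = (0.4260, -0.8520, 0.3043).
e_1·c_3 = (-0.8944)·3 + (-0.4472)·(-2) + 0.0000·(-3) = -1.7889; e_2·c_3 = 0.4260·3 + (-0.8520)·(-2) + 0.3043·(-3) = 2.0692.
u_3 = c_3 + 1.7889·e_1 − 2.0692·e_2 = (0.5185, -1.0370, -3.6296).
‖u_3‖ = 3.8103, so e_3 = (0.1361, -0.2722, -0.9526).

e_3 = (0.1361, -0.2722, -0.9526)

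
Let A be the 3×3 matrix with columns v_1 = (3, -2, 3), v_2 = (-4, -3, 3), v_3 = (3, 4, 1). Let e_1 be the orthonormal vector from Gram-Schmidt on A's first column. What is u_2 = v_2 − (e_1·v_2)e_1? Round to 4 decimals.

u_2 = (-4.4091, -2.7273, 2.5909)

v_1 = (3, -2, 3); ‖v_1‖ = 4.6904, so e_1 = (0.6396, -0.4264, 0.6396).
e_1·v_2 = 0.6396·(-4) + (-0.4264)·(-3) + 0.6396·3 = 0.6396.
u_2 = v_2 − 0.6396·e_1 = (-4.4091, -2.7273, 2.5909).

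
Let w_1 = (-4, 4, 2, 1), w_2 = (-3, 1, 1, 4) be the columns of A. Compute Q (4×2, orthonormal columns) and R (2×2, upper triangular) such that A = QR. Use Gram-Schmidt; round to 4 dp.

Q = [[-0.6576, -0.1666], [0.6576, -0.3695], [0.3288, -0.0507], [0.1644, 0.9128]], R = [[6.0828, 3.6168], [0.0000, 3.7308]]

w_1 = (-4, 4, 2, 1); ‖w_1‖ = 6.0828, so e_1 = (-0.6576, 0.6576, 0.3288, 0.1644).
e_1·w_2 = (-0.6576)·(-3) + 0.6576·1 + 0.3288·1 + 0.1644·4 = 3.6168.
u_2 = w_2 − 3.6168·e_1 = (-0.6216, -1.3784, -0.1892, 3.4054).
‖u_2‖ = 3.7308, so e_2 = (-0.1666, -0.3695, -0.0507, 0.9128).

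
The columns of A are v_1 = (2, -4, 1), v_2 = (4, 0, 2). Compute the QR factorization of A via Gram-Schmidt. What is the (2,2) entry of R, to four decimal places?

r_{22} = 3.9036

e_1 = v_1/‖v_1‖ = (2, -4, 1)/4.5826 = (0.4364, -0.8729, 0.2182).
r_{12} = e_1·v_2 = 2.1822.
u_2 = v_2 − 2.1822·e_1 = (3.0476, 1.9048, 1.5238).
r_{22} = ‖u_2‖ = 3.9036.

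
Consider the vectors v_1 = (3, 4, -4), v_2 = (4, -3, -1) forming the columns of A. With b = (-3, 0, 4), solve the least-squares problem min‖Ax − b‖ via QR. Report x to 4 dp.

x = (-0.5581, -0.5295)

q_1 = v_1/‖v_1‖ = (3, 4, -4)/6.4031 = (0.4685, 0.6247, -0.6247).
r_{12} = q_1·v_2 = 0.6247.
u_2 = v_2 − 0.6247·q_1 = (3.7073, -3.3902, -0.6098).
‖u_2‖ = 5.0606, so q_2 = (0.7326, -0.6699, -0.1205).
Qᵀb = (-3.9043, -2.6797).
Back-substitute: x_2 = -2.6797/5.0606 = -0.5295.
x_1 = (-3.9043 − 0.6247·(-0.5295))/6.4031 = -0.5581.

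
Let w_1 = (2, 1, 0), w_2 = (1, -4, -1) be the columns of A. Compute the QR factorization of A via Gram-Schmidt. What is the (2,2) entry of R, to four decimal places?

r_{22} = 4.1473

w_1 = (2, 1, 0); ‖w_1‖ = 2.2361, so e_1 = (0.8944, 0.4472, 0.0000).
e_1·w_2 = 0.8944·1 + 0.4472·(-4) + 0.0000·(-1) = -0.8944.
u_2 = w_2 + 0.8944·e_1 = (1.8000, -3.6000, -1.0000).
r_{22} = ‖u_2‖ = 4.1473.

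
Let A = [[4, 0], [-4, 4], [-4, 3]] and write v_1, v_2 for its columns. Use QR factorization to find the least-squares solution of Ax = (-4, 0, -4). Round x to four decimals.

v_1 = (4, -4, -4); ‖v_1‖ = 6.9282, so e_1 = (0.5774, -0.5774, -0.5774).
e_1·v_2 = 0.5774·0 + (-0.5774)·4 + (-0.5774)·3 = -4.0415.
u_2 = v_2 + 4.0415·e_1 = (2.3333, 1.6667, 0.6667).
‖u_2‖ = 2.9439, so e_2 = (0.7926, 0.5661, 0.2265).
Qᵀb = (0.0000, -4.0762).
Back-substitute: x_2 = -4.0762/2.9439 = -1.3846.
x_1 = (0.0000 + 4.0415·(-1.3846))/6.9282 = -0.8077.

x = (-0.8077, -1.3846)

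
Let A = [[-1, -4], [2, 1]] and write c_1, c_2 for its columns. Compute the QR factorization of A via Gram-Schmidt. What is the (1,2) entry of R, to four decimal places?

r_{12} = 2.6833

c_1 = (-1, 2); ‖c_1‖ = 2.2361, so q_1 = (-0.4472, 0.8944).
r_{12} = q_1·c_2 = 2.6833.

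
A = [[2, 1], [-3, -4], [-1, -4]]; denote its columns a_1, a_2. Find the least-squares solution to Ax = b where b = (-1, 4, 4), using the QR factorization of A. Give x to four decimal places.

a_1 = (2, -3, -1); ‖a_1‖ = 3.7417, so q_1 = (0.5345, -0.8018, -0.2673).
q_1·a_2 = 0.5345·1 + (-0.8018)·(-4) + (-0.2673)·(-4) = 4.8107.
u_2 = a_2 − 4.8107·q_1 = (-1.5714, -0.1429, -2.7143).
‖u_2‖ = 3.1396, so q_2 = (-0.5005, -0.0455, -0.8645).
Qᵀb = (-4.8107, -3.1396).
Back-substitute: x_2 = -3.1396/3.1396 = -1.0000.
x_1 = (-4.8107 − 4.8107·(-1.0000))/3.7417 = 0.0000.

x = (0.0000, -1.0000)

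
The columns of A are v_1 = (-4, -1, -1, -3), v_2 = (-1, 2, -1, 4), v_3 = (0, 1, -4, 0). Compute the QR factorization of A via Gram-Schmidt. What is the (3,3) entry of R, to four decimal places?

r_{33} = 3.7534

v_1 = (-4, -1, -1, -3); ‖v_1‖ = 5.1962, so e_1 = (-0.7698, -0.1925, -0.1925, -0.5774).
e_1·v_2 = (-0.7698)·(-1) + (-0.1925)·2 + (-0.1925)·(-1) + (-0.5774)·4 = -1.7321.
u_2 = v_2 + 1.7321·e_1 = (-2.3333, 1.6667, -1.3333, 3.0000).
‖u_2‖ = 4.3589, so e_2 = (-0.5353, 0.3824, -0.3059, 0.6882).
e_1·v_3 = (-0.7698)·0 + (-0.1925)·1 + (-0.1925)·(-4) + (-0.5774)·0 = 0.5774; e_2·v_3 = (-0.5353)·0 + 0.3824·1 + (-0.3059)·(-4) + 0.6882·0 = 1.6059.
u_3 = v_3 − 0.5774·e_1 − 1.6059·e_2 = (1.3041, 0.4971, -3.3977, -0.7719).
r_{33} = ‖u_3‖ = 3.7534.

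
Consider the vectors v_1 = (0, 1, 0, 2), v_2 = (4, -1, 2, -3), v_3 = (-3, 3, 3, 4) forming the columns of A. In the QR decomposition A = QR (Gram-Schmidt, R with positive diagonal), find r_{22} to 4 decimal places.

e_1 = v_1/‖v_1‖ = (0, 1, 0, 2)/2.2361 = (0.0000, 0.4472, 0.0000, 0.8944).
r_{12} = e_1·v_2 = -3.1305.
u_2 = v_2 + 3.1305·e_1 = (4.0000, 0.4000, 2.0000, -0.2000).
r_{22} = ‖u_2‖ = 4.4944.

r_{22} = 4.4944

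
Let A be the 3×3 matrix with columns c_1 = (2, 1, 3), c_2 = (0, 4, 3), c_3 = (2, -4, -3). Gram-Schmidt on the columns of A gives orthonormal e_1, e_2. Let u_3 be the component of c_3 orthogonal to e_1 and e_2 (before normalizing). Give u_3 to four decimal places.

u_3 = (0.8950, 0.5967, -0.7956)

c_1 = (2, 1, 3); ‖c_1‖ = 3.7417, so e_1 = (0.5345, 0.2673, 0.8018).
e_1·c_2 = 0.5345·0 + 0.2673·4 + 0.8018·3 = 3.4744.
u_2 = c_2 − 3.4744·e_1 = (-1.8571, 3.0714, 0.2143).
‖u_2‖ = 3.5956, so e_2 = (-0.5165, 0.8542, 0.0596).
e_1·c_3 = 0.5345·2 + 0.2673·(-4) + 0.8018·(-3) = -2.4054; e_2·c_3 = (-0.5165)·2 + 0.8542·(-4) + 0.0596·(-3) = -4.6286.
u_3 = c_3 + 2.4054·e_1 + 4.6286·e_2 = (0.8950, 0.5967, -0.7956).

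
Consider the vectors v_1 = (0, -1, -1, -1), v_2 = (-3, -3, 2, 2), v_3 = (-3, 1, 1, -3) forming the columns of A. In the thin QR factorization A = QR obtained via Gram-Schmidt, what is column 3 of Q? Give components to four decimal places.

e_3 = (-0.6183, 0.3710, 0.2679, -0.6389)

v_1 = (0, -1, -1, -1); ‖v_1‖ = 1.7321, so e_1 = (0.0000, -0.5774, -0.5774, -0.5774).
e_1·v_2 = 0.0000·(-3) + (-0.5774)·(-3) + (-0.5774)·2 + (-0.5774)·2 = -0.5774.
u_2 = v_2 + 0.5774·e_1 = (-3.0000, -3.3333, 1.6667, 1.6667).
‖u_2‖ = 5.0662, so e_2 = (-0.5922, -0.6580, 0.3290, 0.3290).
e_1·v_3 = 0.0000·(-3) + (-0.5774)·1 + (-0.5774)·1 + (-0.5774)·(-3) = 0.5774; e_2·v_3 = (-0.5922)·(-3) + (-0.6580)·1 + 0.3290·1 + 0.3290·(-3) = 0.4606.
u_3 = v_3 − 0.5774·e_1 − 0.4606·e_2 = (-2.7273, 1.6364, 1.1818, -2.8182).
‖u_3‖ = 4.4107, so e_3 = (-0.6183, 0.3710, 0.2679, -0.6389).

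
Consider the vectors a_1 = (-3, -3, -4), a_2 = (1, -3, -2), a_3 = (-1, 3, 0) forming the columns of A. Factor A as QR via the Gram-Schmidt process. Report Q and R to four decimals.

Q = [[-0.5145, 0.7789, 0.3586], [-0.5145, -0.6149, 0.5976], [-0.6860, -0.1230, -0.7171]], R = [[5.8310, 2.4010, -1.0290], [0.0000, 2.8697, -2.6237], [0.0000, 0.0000, 1.4343]]

a_1 = (-3, -3, -4); ‖a_1‖ = 5.8310, so q_1 = (-0.5145, -0.5145, -0.6860).
q_1·a_2 = (-0.5145)·1 + (-0.5145)·(-3) + (-0.6860)·(-2) = 2.4010.
u_2 = a_2 − 2.4010·q_1 = (2.2353, -1.7647, -0.3529).
‖u_2‖ = 2.8697, so q_2 = (0.7789, -0.6149, -0.1230).
q_1·a_3 = (-0.5145)·(-1) + (-0.5145)·3 + (-0.6860)·0 = -1.0290; q_2·a_3 = 0.7789·(-1) + (-0.6149)·3 + (-0.1230)·0 = -2.6237.
u_3 = a_3 + 1.0290·q_1 + 2.6237·q_2 = (0.5143, 0.8571, -1.0286).
‖u_3‖ = 1.4343, so q_3 = (0.3586, 0.5976, -0.7171).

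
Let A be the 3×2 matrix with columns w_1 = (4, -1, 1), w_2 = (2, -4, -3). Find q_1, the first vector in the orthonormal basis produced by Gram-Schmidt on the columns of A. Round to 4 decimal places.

w_1 = (4, -1, 1); ‖w_1‖ = 4.2426, so q_1 = (0.9428, -0.2357, 0.2357).

q_1 = (0.9428, -0.2357, 0.2357)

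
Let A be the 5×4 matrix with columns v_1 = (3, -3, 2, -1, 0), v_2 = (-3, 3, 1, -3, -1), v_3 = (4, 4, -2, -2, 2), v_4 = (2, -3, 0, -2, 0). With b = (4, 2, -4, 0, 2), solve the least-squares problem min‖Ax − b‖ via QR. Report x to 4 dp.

x = (-0.8339, -0.6559, 0.8101, 0.6043)

v_1 = (3, -3, 2, -1, 0); ‖v_1‖ = 4.7958, so e_1 = (0.6255, -0.6255, 0.4170, -0.2085, 0.0000).
e_1·v_2 = 0.6255·(-3) + (-0.6255)·3 + 0.4170·1 + (-0.2085)·(-3) + 0.0000·(-1) = -2.7107.
u_2 = v_2 + 2.7107·e_1 = (-1.3043, 1.3043, 2.1304, -3.5652, -1.0000).
‖u_2‖ = 4.6532, so e_2 = (-0.2803, 0.2803, 0.4578, -0.7662, -0.2149).
e_1·v_3 = 0.6255·4 + (-0.6255)·4 + 0.4170·(-2) + (-0.2085)·(-2) + 0.0000·2 = -0.4170; e_2·v_3 = (-0.2803)·4 + 0.2803·4 + 0.4578·(-2) + (-0.7662)·(-2) + (-0.2149)·2 = 0.1869.
u_3 = v_3 + 0.4170·e_1 − 0.1869·e_2 = (4.3133, 3.6867, -1.9116, -1.9438, 2.0402).
‖u_3‖ = 6.6175, so e_3 = (0.6518, 0.5571, -0.2889, -0.2937, 0.3083).
e_1·v_4 = 0.6255·2 + (-0.6255)·(-3) + 0.4170·0 + (-0.2085)·(-2) + 0.0000·0 = 3.5447; e_2·v_4 = (-0.2803)·2 + 0.2803·(-3) + 0.4578·0 + (-0.7662)·(-2) + (-0.2149)·0 = 0.1308; e_3·v_4 = 0.6518·2 + 0.5571·(-3) + (-0.2889)·0 + (-0.2937)·(-2) + 0.3083·0 = 0.2197.
u_4 = v_4 − 3.5447·e_1 − 0.1308·e_2 − 0.2197·e_3 = (-0.3239, -0.9417, -1.4747, -1.0961, -0.0396).
‖u_4‖ = 2.0903, so e_4 = (-0.1550, -0.4505, -0.7055, -0.5244, -0.0190).
Qᵀb = (-0.4170, -2.8218, 5.4935, 1.2632).
Back-substitute: x_4 = 1.2632/2.0903 = 0.6043.
x_3 = (5.4935 − 0.2197·0.6043)/6.6175 = 0.8101.
x_2 = (-2.8218 − 0.1869·0.8101 − 0.1308·0.6043)/4.6532 = -0.6559.
x_1 = (-0.4170 + 2.7107·(-0.6559) + 0.4170·0.8101 − 3.5447·0.6043)/4.7958 = -0.8339.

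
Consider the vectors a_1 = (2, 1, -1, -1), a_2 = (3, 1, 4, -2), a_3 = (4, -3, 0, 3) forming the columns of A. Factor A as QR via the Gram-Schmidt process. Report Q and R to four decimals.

Q = [[0.7559, 0.3057, 0.5776], [0.3780, 0.0556, -0.5720], [-0.3780, 0.9170, 0.0009], [-0.3780, -0.2501, 0.5823]], R = [[2.6458, 1.8898, 0.7559], [0.0000, 5.1409, 0.3057], [0.0000, 0.0000, 5.7737]]

a_1 = (2, 1, -1, -1); ‖a_1‖ = 2.6458, so q_1 = (0.7559, 0.3780, -0.3780, -0.3780).
q_1·a_2 = 0.7559·3 + 0.3780·1 + (-0.3780)·4 + (-0.3780)·(-2) = 1.8898.
u_2 = a_2 − 1.8898·q_1 = (1.5714, 0.2857, 4.7143, -1.2857).
‖u_2‖ = 5.1409, so q_2 = (0.3057, 0.0556, 0.9170, -0.2501).
q_1·a_3 = 0.7559·4 + 0.3780·(-3) + (-0.3780)·0 + (-0.3780)·3 = 0.7559; q_2·a_3 = 0.3057·4 + 0.0556·(-3) + 0.9170·0 + (-0.2501)·3 = 0.3057.
u_3 = a_3 − 0.7559·q_1 − 0.3057·q_2 = (3.3351, -3.3027, 0.0054, 3.3622).
‖u_3‖ = 5.7737, so q_3 = (0.5776, -0.5720, 0.0009, 0.5823).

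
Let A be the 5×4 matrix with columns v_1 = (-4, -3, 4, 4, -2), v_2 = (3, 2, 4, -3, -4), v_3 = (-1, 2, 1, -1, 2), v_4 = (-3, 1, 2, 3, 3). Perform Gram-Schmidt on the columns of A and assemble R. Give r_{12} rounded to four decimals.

r_{12} = -0.7682

v_1 = (-4, -3, 4, 4, -2); ‖v_1‖ = 7.8102, so q_1 = (-0.5121, -0.3841, 0.5121, 0.5121, -0.2561).
r_{12} = q_1·v_2 = -0.7682.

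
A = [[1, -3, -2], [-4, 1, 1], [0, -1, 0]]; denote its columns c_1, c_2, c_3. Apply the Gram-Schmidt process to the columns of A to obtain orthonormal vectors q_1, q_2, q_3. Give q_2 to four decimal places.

q_2 = (-0.9084, -0.2271, -0.3510)

c_1 = (1, -4, 0); ‖c_1‖ = 4.1231, so q_1 = (0.2425, -0.9701, 0.0000).
q_1·c_2 = 0.2425·(-3) + (-0.9701)·1 + 0.0000·(-1) = -1.6977.
u_2 = c_2 + 1.6977·q_1 = (-2.5882, -0.6471, -1.0000).
‖u_2‖ = 2.8491, so q_2 = (-0.9084, -0.2271, -0.3510).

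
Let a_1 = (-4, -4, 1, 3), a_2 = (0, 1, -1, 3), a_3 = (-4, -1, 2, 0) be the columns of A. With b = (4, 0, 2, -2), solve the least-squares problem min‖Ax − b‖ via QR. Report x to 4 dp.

x = (-0.0612, -0.8776, -0.6327)

q_1 = a_1/‖a_1‖ = (-4, -4, 1, 3)/6.4807 = (-0.6172, -0.6172, 0.1543, 0.4629).
r_{12} = q_1·a_2 = 0.6172.
u_2 = a_2 − 0.6172·q_1 = (0.3810, 1.3810, -1.0952, 2.7143).
‖u_2‖ = 3.2587, so q_2 = (0.1169, 0.4238, -0.3361, 0.8329).
r_{13} = q_1·a_3 = 3.3947; r_{23} = q_2·a_3 = -1.5636.
u_3 = a_3 − 3.3947·q_1 + 1.5636·q_2 = (-1.7220, 1.7578, 0.9507, -0.2691).
‖u_3‖ = 2.6517, so q_3 = (-0.6494, 0.6629, 0.3585, -0.1015).
Qᵀb = (-3.0861, -1.8705, -1.6776).
Back-substitute: x_3 = -1.6776/2.6517 = -0.6327.
x_2 = (-1.8705 + 1.5636·(-0.6327))/3.2587 = -0.8776.
x_1 = (-3.0861 − 0.6172·(-0.8776) − 3.3947·(-0.6327))/6.4807 = -0.0612.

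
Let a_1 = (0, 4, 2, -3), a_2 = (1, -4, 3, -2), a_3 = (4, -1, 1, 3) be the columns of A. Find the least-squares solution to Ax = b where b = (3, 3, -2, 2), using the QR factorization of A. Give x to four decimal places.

a_1 = (0, 4, 2, -3); ‖a_1‖ = 5.3852, so e_1 = (0.0000, 0.7428, 0.3714, -0.5571).
e_1·a_2 = 0.0000·1 + 0.7428·(-4) + 0.3714·3 + (-0.5571)·(-2) = -0.7428.
u_2 = a_2 + 0.7428·e_1 = (1.0000, -3.4483, 3.2759, -2.4138).
‖u_2‖ = 5.4266, so e_2 = (0.1843, -0.6354, 0.6037, -0.4448).
e_1·a_3 = 0.0000·4 + 0.7428·(-1) + 0.3714·1 + (-0.5571)·3 = -2.0426; e_2·a_3 = 0.1843·4 + (-0.6354)·(-1) + 0.6037·1 + (-0.4448)·3 = 0.6418.
u_3 = a_3 + 2.0426·e_1 − 0.6418·e_2 = (3.8817, 0.9251, 1.3712, 2.1475).
‖u_3‖ = 4.7345, so e_3 = (0.8199, 0.1954, 0.2896, 0.4536).
Qᵀb = (0.3714, -3.4504, 3.3737).
Back-substitute: x_3 = 3.3737/4.7345 = 0.7126.
x_2 = (-3.4504 − 0.6418·0.7126)/5.4266 = -0.7201.
x_1 = (0.3714 + 0.7428·(-0.7201) + 2.0426·0.7126)/5.3852 = 0.2399.

x = (0.2399, -0.7201, 0.7126)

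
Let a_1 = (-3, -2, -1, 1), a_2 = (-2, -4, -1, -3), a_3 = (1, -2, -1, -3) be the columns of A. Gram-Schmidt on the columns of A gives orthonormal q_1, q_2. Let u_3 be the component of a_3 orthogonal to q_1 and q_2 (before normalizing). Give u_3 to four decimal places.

a_1 = (-3, -2, -1, 1); ‖a_1‖ = 3.8730, so q_1 = (-0.7746, -0.5164, -0.2582, 0.2582).
q_1·a_2 = (-0.7746)·(-2) + (-0.5164)·(-4) + (-0.2582)·(-1) + 0.2582·(-3) = 3.0984.
u_2 = a_2 − 3.0984·q_1 = (0.4000, -2.4000, -0.2000, -3.8000).
‖u_2‖ = 4.5166, so q_2 = (0.0886, -0.5314, -0.0443, -0.8413).
q_1·a_3 = (-0.7746)·1 + (-0.5164)·(-2) + (-0.2582)·(-1) + 0.2582·(-3) = -0.2582; q_2·a_3 = 0.0886·1 + (-0.5314)·(-2) + (-0.0443)·(-1) + (-0.8413)·(-3) = 3.7196.
u_3 = a_3 + 0.2582·q_1 − 3.7196·q_2 = (0.4706, -0.1569, -0.9020, 0.1961).

u_3 = (0.4706, -0.1569, -0.9020, 0.1961)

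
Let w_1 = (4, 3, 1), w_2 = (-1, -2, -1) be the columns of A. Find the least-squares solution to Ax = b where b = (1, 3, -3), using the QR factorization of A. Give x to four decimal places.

q_1 = w_1/‖w_1‖ = (4, 3, 1)/5.0990 = (0.7845, 0.5883, 0.1961).
r_{12} = q_1·w_2 = -2.1573.
u_2 = w_2 + 2.1573·q_1 = (0.6923, -0.7308, -0.5769).
‖u_2‖ = 1.1602, so q_2 = (0.5967, -0.6298, -0.4972).
Qᵀb = (1.9612, 0.1989).
Back-substitute: x_2 = 0.1989/1.1602 = 0.1714.
x_1 = (1.9612 + 2.1573·0.1714)/5.0990 = 0.4571.

x = (0.4571, 0.1714)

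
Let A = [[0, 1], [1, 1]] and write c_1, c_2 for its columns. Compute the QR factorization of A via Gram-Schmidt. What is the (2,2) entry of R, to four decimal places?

r_{22} = 1.0000

e_1 = c_1/‖c_1‖ = (0, 1)/1.0000 = (0.0000, 1.0000).
r_{12} = e_1·c_2 = 1.0000.
u_2 = c_2 − 1.0000·e_1 = (1.0000, 0.0000).
r_{22} = ‖u_2‖ = 1.0000.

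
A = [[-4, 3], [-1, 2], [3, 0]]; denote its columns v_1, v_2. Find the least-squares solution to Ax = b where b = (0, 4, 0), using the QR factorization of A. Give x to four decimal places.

x = (0.4225, 1.0704)

v_1 = (-4, -1, 3); ‖v_1‖ = 5.0990, so e_1 = (-0.7845, -0.1961, 0.5883).
e_1·v_2 = (-0.7845)·3 + (-0.1961)·2 + 0.5883·0 = -2.7456.
u_2 = v_2 + 2.7456·e_1 = (0.8462, 1.4615, 1.6154).
‖u_2‖ = 2.3370, so e_2 = (0.3621, 0.6254, 0.6912).
Qᵀb = (-0.7845, 2.5016).
Back-substitute: x_2 = 2.5016/2.3370 = 1.0704.
x_1 = (-0.7845 + 2.7456·1.0704)/5.0990 = 0.4225.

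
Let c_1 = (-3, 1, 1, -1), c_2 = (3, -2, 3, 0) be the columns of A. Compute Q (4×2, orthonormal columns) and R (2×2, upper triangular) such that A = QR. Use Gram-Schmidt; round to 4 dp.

Q = [[-0.8660, 0.2449], [0.2887, -0.3266], [0.2887, 0.8981], [-0.2887, -0.1633]], R = [[3.4641, -2.3094], [0.0000, 4.0825]]

q_1 = c_1/‖c_1‖ = (-3, 1, 1, -1)/3.4641 = (-0.8660, 0.2887, 0.2887, -0.2887).
r_{12} = q_1·c_2 = -2.3094.
u_2 = c_2 + 2.3094·q_1 = (1.0000, -1.3333, 3.6667, -0.6667).
‖u_2‖ = 4.0825, so q_2 = (0.2449, -0.3266, 0.8981, -0.1633).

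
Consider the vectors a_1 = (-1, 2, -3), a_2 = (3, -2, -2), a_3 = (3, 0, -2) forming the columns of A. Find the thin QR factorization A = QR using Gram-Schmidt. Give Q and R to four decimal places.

Q = [[-0.2673, 0.7118, 0.6496], [0.5345, -0.4514, 0.7145], [-0.8018, -0.5382, 0.2598]], R = [[3.7417, -0.2673, 0.8018], [0.0000, 4.1144, 3.2117], [0.0000, 0.0000, 1.4291]]

a_1 = (-1, 2, -3); ‖a_1‖ = 3.7417, so e_1 = (-0.2673, 0.5345, -0.8018).
e_1·a_2 = (-0.2673)·3 + 0.5345·(-2) + (-0.8018)·(-2) = -0.2673.
u_2 = a_2 + 0.2673·e_1 = (2.9286, -1.8571, -2.2143).
‖u_2‖ = 4.1144, so e_2 = (0.7118, -0.4514, -0.5382).
e_1·a_3 = (-0.2673)·3 + 0.5345·0 + (-0.8018)·(-2) = 0.8018; e_2·a_3 = 0.7118·3 + (-0.4514)·0 + (-0.5382)·(-2) = 3.2117.
u_3 = a_3 − 0.8018·e_1 − 3.2117·e_2 = (0.9283, 1.0211, 0.3713).
‖u_3‖ = 1.4291, so e_3 = (0.6496, 0.7145, 0.2598).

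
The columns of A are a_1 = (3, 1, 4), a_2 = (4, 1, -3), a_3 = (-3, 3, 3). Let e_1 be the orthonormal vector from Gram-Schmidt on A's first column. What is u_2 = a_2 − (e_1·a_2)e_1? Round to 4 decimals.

u_2 = (3.8846, 0.9615, -3.1538)

a_1 = (3, 1, 4); ‖a_1‖ = 5.0990, so e_1 = (0.5883, 0.1961, 0.7845).
e_1·a_2 = 0.5883·4 + 0.1961·1 + 0.7845·(-3) = 0.1961.
u_2 = a_2 − 0.1961·e_1 = (3.8846, 0.9615, -3.1538).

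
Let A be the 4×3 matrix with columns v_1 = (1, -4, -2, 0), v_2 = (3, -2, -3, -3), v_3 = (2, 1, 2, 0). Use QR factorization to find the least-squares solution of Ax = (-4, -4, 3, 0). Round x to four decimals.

v_1 = (1, -4, -2, 0); ‖v_1‖ = 4.5826, so e_1 = (0.2182, -0.8729, -0.4364, 0.0000).
e_1·v_2 = 0.2182·3 + (-0.8729)·(-2) + (-0.4364)·(-3) + 0.0000·(-3) = 3.7097.
u_2 = v_2 − 3.7097·e_1 = (2.1905, 1.2381, -1.3810, -3.0000).
‖u_2‖ = 4.1519, so e_2 = (0.5276, 0.2982, -0.3326, -0.7226).
e_1·v_3 = 0.2182·2 + (-0.8729)·1 + (-0.4364)·2 + 0.0000·0 = -1.3093; e_2·v_3 = 0.5276·2 + 0.2982·1 + (-0.3326)·2 + (-0.7226)·0 = 0.6882.
u_3 = v_3 + 1.3093·e_1 − 0.6882·e_2 = (1.9227, -0.3481, 1.6575, 0.4972).
‖u_3‖ = 2.6100, so e_3 = (0.7366, -0.1334, 0.6350, 0.1905).
Qᵀb = (1.3093, -4.3010, -0.5080).
Back-substitute: x_3 = -0.5080/2.6100 = -0.1946.
x_2 = (-4.3010 − 0.6882·(-0.1946))/4.1519 = -1.0036.
x_1 = (1.3093 − 3.7097·(-1.0036) + 1.3093·(-0.1946))/4.5826 = 1.0426.

x = (1.0426, -1.0036, -0.1946)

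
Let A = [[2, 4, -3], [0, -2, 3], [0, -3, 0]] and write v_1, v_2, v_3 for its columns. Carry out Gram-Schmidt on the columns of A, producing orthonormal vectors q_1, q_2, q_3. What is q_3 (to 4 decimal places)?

q_1 = v_1/‖v_1‖ = (2, 0, 0)/2.0000 = (1.0000, 0.0000, 0.0000).
r_{12} = q_1·v_2 = 4.0000.
u_2 = v_2 − 4.0000·q_1 = (0.0000, -2.0000, -3.0000).
‖u_2‖ = 3.6056, so q_2 = (0.0000, -0.5547, -0.8321).
r_{13} = q_1·v_3 = -3.0000; r_{23} = q_2·v_3 = -1.6641.
u_3 = v_3 + 3.0000·q_1 + 1.6641·q_2 = (0.0000, 2.0769, -1.3846).
‖u_3‖ = 2.4962, so q_3 = (0.0000, 0.8321, -0.5547).

q_3 = (0.0000, 0.8321, -0.5547)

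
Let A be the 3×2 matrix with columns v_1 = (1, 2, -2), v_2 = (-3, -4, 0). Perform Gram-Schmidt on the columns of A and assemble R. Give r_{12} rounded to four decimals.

r_{12} = -3.6667

v_1 = (1, 2, -2); ‖v_1‖ = 3.0000, so q_1 = (0.3333, 0.6667, -0.6667).
r_{12} = q_1·v_2 = -3.6667.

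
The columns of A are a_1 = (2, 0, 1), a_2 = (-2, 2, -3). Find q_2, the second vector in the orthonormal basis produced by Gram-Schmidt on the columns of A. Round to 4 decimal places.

q_2 = (0.2981, 0.7454, -0.5963)

a_1 = (2, 0, 1); ‖a_1‖ = 2.2361, so q_1 = (0.8944, 0.0000, 0.4472).
q_1·a_2 = 0.8944·(-2) + 0.0000·2 + 0.4472·(-3) = -3.1305.
u_2 = a_2 + 3.1305·q_1 = (0.8000, 2.0000, -1.6000).
‖u_2‖ = 2.6833, so q_2 = (0.2981, 0.7454, -0.5963).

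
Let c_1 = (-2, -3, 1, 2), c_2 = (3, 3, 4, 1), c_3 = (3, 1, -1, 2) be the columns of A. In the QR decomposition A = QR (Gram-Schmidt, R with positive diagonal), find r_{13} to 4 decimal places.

r_{13} = -1.4142

c_1 = (-2, -3, 1, 2); ‖c_1‖ = 4.2426, so q_1 = (-0.4714, -0.7071, 0.2357, 0.4714).
r_{13} = q_1·c_3 = -1.4142.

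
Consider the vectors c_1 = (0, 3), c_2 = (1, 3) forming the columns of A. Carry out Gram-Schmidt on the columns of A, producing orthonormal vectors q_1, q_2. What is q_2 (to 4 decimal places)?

c_1 = (0, 3); ‖c_1‖ = 3.0000, so q_1 = (0.0000, 1.0000).
q_1·c_2 = 0.0000·1 + 1.0000·3 = 3.0000.
u_2 = c_2 − 3.0000·q_1 = (1.0000, 0.0000).
‖u_2‖ = 1.0000, so q_2 = (1.0000, 0.0000).

q_2 = (1.0000, 0.0000)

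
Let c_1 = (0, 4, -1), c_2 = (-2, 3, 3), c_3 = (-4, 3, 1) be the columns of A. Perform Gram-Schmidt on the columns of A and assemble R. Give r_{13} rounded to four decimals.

r_{13} = 2.6679

c_1 = (0, 4, -1); ‖c_1‖ = 4.1231, so q_1 = (0.0000, 0.9701, -0.2425).
r_{13} = q_1·c_3 = 2.6679.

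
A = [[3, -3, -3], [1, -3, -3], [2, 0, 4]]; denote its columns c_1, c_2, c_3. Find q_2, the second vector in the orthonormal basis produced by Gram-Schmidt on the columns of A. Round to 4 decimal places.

q_2 = (-0.1543, -0.7715, 0.6172)

c_1 = (3, 1, 2); ‖c_1‖ = 3.7417, so q_1 = (0.8018, 0.2673, 0.5345).
q_1·c_2 = 0.8018·(-3) + 0.2673·(-3) + 0.5345·0 = -3.2071.
u_2 = c_2 + 3.2071·q_1 = (-0.4286, -2.1429, 1.7143).
‖u_2‖ = 2.7775, so q_2 = (-0.1543, -0.7715, 0.6172).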